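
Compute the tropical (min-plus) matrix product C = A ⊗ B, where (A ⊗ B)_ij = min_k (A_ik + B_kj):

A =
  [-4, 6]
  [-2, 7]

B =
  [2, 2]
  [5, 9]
A ⊗ B =
  [-2, -2]
  [0, 0]

Apply the min-plus product entry-by-entry:
  C[0][0] = min over k of (A[0][0] + B[0][0] = -4 + 2 = -2, A[0][1] + B[1][0] = 6 + 5 = 11) = -2 (attained at k = 0)
  C[0][1] = min over k of (A[0][0] + B[0][1] = -4 + 2 = -2, A[0][1] + B[1][1] = 6 + 9 = 15) = -2 (attained at k = 0)
  C[1][0] = min over k of (A[1][0] + B[0][0] = -2 + 2 = 0, A[1][1] + B[1][0] = 7 + 5 = 12) = 0 (attained at k = 0)
  C[1][1] = min over k of (A[1][0] + B[0][1] = -2 + 2 = 0, A[1][1] + B[1][1] = 7 + 9 = 16) = 0 (attained at k = 0)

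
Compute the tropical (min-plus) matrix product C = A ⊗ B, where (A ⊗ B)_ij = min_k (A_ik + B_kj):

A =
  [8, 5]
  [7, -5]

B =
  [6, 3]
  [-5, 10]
A ⊗ B =
  [0, 11]
  [-10, 5]

Apply the min-plus product entry-by-entry:
  C[0][0] = min over k of (A[0][0] + B[0][0] = 8 + 6 = 14, A[0][1] + B[1][0] = 5 + -5 = 0) = 0 (attained at k = 1)
  C[0][1] = min over k of (A[0][0] + B[0][1] = 8 + 3 = 11, A[0][1] + B[1][1] = 5 + 10 = 15) = 11 (attained at k = 0)
  C[1][0] = min over k of (A[1][0] + B[0][0] = 7 + 6 = 13, A[1][1] + B[1][0] = -5 + -5 = -10) = -10 (attained at k = 1)
  C[1][1] = min over k of (A[1][0] + B[0][1] = 7 + 3 = 10, A[1][1] + B[1][1] = -5 + 10 = 5) = 5 (attained at k = 1)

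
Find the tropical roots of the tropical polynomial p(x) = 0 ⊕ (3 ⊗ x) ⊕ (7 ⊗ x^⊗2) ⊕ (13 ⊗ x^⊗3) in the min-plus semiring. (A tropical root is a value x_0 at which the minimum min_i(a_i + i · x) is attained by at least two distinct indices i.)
Roots: {-6, -4, -3}

Each tropical root is a break point of the lower envelope of the lines y = a_i + i · x (there are 4 lines, with slopes 0, 1, ..., 3). Only the lines that attain the minimum somewhere contribute to roots; other lines are dominated. Here the surviving (envelope) indices are i = 3, i = 2, i = 1, i = 0.
Intersections between consecutive envelope lines give the roots: for adjacent envelope indices i < j the intersection is x = (a_i − a_j) / (j − i). Reading off the sorted break points: {-6, -4, -3}.
Verification: at each break x_0, at least two indices attain the minimum of min_i(a_i + i · x_0).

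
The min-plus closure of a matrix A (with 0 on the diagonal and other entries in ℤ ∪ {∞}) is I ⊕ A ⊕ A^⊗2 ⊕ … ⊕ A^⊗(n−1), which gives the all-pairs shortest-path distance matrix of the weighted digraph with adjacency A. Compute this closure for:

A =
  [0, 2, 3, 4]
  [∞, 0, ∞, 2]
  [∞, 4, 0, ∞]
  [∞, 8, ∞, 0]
Closure =
  [0, 2, 3, 4]
  [∞, 0, ∞, 2]
  [∞, 4, 0, 6]
  [∞, 8, ∞, 0]

This is the Floyd-Warshall all-pairs shortest-path computation. For each intermediate vertex k = 0, 1, …, 3, update dist[i][j] ← min(dist[i][j], dist[i][k] + dist[k][j]). The final matrix gives, for each (i, j), the minimum total weight of any directed path from i to j (possibly empty when i = j).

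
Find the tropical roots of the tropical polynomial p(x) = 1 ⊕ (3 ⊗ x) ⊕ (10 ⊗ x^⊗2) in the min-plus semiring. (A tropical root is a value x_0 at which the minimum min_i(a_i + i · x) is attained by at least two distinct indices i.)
Roots: {-7, -2}

Each tropical root is a break point of the lower envelope of the lines y = a_i + i · x (there are 3 lines, with slopes 0, 1, ..., 2). Only the lines that attain the minimum somewhere contribute to roots; other lines are dominated. Here the surviving (envelope) indices are i = 2, i = 1, i = 0.
Intersections between consecutive envelope lines give the roots: for adjacent envelope indices i < j the intersection is x = (a_i − a_j) / (j − i). Reading off the sorted break points: {-7, -2}.
Verification: at each break x_0, at least two indices attain the minimum of min_i(a_i + i · x_0).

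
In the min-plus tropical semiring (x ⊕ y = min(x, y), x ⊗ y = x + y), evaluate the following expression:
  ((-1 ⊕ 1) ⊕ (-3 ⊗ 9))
((-1 ⊕ 1) ⊕ (-3 ⊗ 9)) = -1

Expand innermost to outermost. Recall ⊕ takes the minimum of its arguments and ⊗ takes their sum. Working out the expression ((-1 ⊕ 1) ⊕ (-3 ⊗ 9)) gives -1.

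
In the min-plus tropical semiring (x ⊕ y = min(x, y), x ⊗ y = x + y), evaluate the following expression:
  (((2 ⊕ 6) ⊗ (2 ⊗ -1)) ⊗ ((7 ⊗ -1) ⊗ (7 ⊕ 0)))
(((2 ⊕ 6) ⊗ (2 ⊗ -1)) ⊗ ((7 ⊗ -1) ⊗ (7 ⊕ 0))) = 9

Expand innermost to outermost. Recall ⊕ takes the minimum of its arguments and ⊗ takes their sum. Working out the expression (((2 ⊕ 6) ⊗ (2 ⊗ -1)) ⊗ ((7 ⊗ -1) ⊗ (7 ⊕ 0))) gives 9.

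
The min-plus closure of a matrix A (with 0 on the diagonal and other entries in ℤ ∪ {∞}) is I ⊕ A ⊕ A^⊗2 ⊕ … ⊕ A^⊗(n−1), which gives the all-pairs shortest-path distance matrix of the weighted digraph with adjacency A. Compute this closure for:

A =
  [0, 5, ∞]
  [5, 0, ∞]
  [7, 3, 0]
Closure =
  [0, 5, ∞]
  [5, 0, ∞]
  [7, 3, 0]

This is the Floyd-Warshall all-pairs shortest-path computation. For each intermediate vertex k = 0, 1, …, 2, update dist[i][j] ← min(dist[i][j], dist[i][k] + dist[k][j]). The final matrix gives, for each (i, j), the minimum total weight of any directed path from i to j (possibly empty when i = j).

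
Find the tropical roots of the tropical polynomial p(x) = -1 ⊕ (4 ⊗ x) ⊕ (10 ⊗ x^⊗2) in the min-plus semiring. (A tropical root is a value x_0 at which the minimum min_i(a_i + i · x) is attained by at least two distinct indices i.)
Roots: {-6, -5}

Each tropical root is a break point of the lower envelope of the lines y = a_i + i · x (there are 3 lines, with slopes 0, 1, ..., 2). Only the lines that attain the minimum somewhere contribute to roots; other lines are dominated. Here the surviving (envelope) indices are i = 2, i = 1, i = 0.
Intersections between consecutive envelope lines give the roots: for adjacent envelope indices i < j the intersection is x = (a_i − a_j) / (j − i). Reading off the sorted break points: {-6, -5}.
Verification: at each break x_0, at least two indices attain the minimum of min_i(a_i + i · x_0).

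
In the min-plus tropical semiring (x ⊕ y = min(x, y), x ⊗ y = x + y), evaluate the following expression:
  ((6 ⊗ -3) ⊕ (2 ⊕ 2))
((6 ⊗ -3) ⊕ (2 ⊕ 2)) = 2

Expand innermost to outermost. Recall ⊕ takes the minimum of its arguments and ⊗ takes their sum. Working out the expression ((6 ⊗ -3) ⊕ (2 ⊕ 2)) gives 2.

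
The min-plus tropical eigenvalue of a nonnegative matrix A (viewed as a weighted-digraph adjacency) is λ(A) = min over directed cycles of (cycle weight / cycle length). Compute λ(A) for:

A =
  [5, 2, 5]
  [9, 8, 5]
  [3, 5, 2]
λ(A) = 2

Enumerate directed cycles and compute their means (weight / length). Sample:
  cycle 0 → 0: weight = 5, length = 1, mean = 5/1 ≈ 5.000
  cycle 1 → 1: weight = 8, length = 1, mean = 8/1 ≈ 8.000
  cycle 2 → 2: weight = 2, length = 1, mean = 2/1 ≈ 2.000
  cycle 0 → 1 → 0: weight = 11, length = 2, mean = 11/2 ≈ 5.500
  cycle 0 → 2 → 0: weight = 8, length = 2, mean = 8/2 ≈ 4.000
  cycle 1 → 0 → 1: weight = 11, length = 2, mean = 11/2 ≈ 5.500
Minimum mean = 2.000, attained e.g. along the cycle 2 → 2 with weight 2 and length 1. So λ(A) = 2/1 = 2.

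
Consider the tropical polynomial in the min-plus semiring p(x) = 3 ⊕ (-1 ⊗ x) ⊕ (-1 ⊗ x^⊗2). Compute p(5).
p(5) = 3

A tropical monomial a ⊗ x^⊗i evaluates to a + i · x. Evaluating each term at x = 5:
  Term 0 contributes 3 + 0 · 5 = 3
  Term 1 contributes -1 + 1 · 5 = 4
  Term 2 contributes -1 + 2 · 5 = 9
p(5) = ⊕ of these = min[3, 4, 9] = 3.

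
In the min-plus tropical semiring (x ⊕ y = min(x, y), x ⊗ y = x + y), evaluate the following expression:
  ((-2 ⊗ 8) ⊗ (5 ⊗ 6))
((-2 ⊗ 8) ⊗ (5 ⊗ 6)) = 17

Expand innermost to outermost. Recall ⊕ takes the minimum of its arguments and ⊗ takes their sum. Working out the expression ((-2 ⊗ 8) ⊗ (5 ⊗ 6)) gives 17.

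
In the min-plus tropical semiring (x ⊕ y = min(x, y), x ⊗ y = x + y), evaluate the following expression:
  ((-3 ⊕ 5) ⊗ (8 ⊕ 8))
((-3 ⊕ 5) ⊗ (8 ⊕ 8)) = 5

Expand innermost to outermost. Recall ⊕ takes the minimum of its arguments and ⊗ takes their sum. Working out the expression ((-3 ⊕ 5) ⊗ (8 ⊕ 8)) gives 5.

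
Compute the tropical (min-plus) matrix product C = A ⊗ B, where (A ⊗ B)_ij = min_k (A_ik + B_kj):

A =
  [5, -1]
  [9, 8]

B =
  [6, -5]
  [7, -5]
A ⊗ B =
  [6, -6]
  [15, 3]

Apply the min-plus product entry-by-entry:
  C[0][0] = min over k of (A[0][0] + B[0][0] = 5 + 6 = 11, A[0][1] + B[1][0] = -1 + 7 = 6) = 6 (attained at k = 1)
  C[0][1] = min over k of (A[0][0] + B[0][1] = 5 + -5 = 0, A[0][1] + B[1][1] = -1 + -5 = -6) = -6 (attained at k = 1)
  C[1][0] = min over k of (A[1][0] + B[0][0] = 9 + 6 = 15, A[1][1] + B[1][0] = 8 + 7 = 15) = 15 (attained at k = 0)
  C[1][1] = min over k of (A[1][0] + B[0][1] = 9 + -5 = 4, A[1][1] + B[1][1] = 8 + -5 = 3) = 3 (attained at k = 1)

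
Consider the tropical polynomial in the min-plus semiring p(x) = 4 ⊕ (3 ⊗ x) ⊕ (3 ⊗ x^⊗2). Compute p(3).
p(3) = 4

A tropical monomial a ⊗ x^⊗i evaluates to a + i · x. Evaluating each term at x = 3:
  Term 0 contributes 4 + 0 · 3 = 4
  Term 1 contributes 3 + 1 · 3 = 6
  Term 2 contributes 3 + 2 · 3 = 9
p(3) = ⊕ of these = min[4, 6, 9] = 4.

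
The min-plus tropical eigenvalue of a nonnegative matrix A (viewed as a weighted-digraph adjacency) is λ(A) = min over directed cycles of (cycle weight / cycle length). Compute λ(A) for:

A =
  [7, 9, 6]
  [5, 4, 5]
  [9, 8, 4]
λ(A) = 4

Enumerate directed cycles and compute their means (weight / length). Sample:
  cycle 0 → 0: weight = 7, length = 1, mean = 7/1 ≈ 7.000
  cycle 1 → 1: weight = 4, length = 1, mean = 4/1 ≈ 4.000
  cycle 2 → 2: weight = 4, length = 1, mean = 4/1 ≈ 4.000
  cycle 0 → 1 → 0: weight = 14, length = 2, mean = 14/2 ≈ 7.000
  cycle 0 → 2 → 0: weight = 15, length = 2, mean = 15/2 ≈ 7.500
  cycle 1 → 0 → 1: weight = 14, length = 2, mean = 14/2 ≈ 7.000
Minimum mean = 4.000, attained e.g. along the cycle 1 → 1 with weight 4 and length 1. So λ(A) = 4/1 = 4.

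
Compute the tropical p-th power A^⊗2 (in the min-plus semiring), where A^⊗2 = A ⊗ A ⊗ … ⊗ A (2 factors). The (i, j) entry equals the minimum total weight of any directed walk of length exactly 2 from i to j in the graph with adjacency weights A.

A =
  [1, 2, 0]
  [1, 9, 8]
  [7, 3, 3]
A^⊗2 =
  [2, 3, 1]
  [2, 3, 1]
  [4, 6, 6]

Each entry (A^⊗2)_ij equals the minimum over all length-2 walks i = v_0 → v_1 → … → v_2 = j of Σ_t A[v_t][v_{t+1}]. For example, for (i, j) = (0, 2) we minimise over 3 possible intermediate vertex sequences; the minimum is 1, attained along the walk 0 → 0 → 2.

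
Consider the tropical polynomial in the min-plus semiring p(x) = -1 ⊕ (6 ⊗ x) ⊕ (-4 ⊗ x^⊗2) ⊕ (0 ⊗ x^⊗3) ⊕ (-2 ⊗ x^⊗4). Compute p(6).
p(6) = -1

A tropical monomial a ⊗ x^⊗i evaluates to a + i · x. Evaluating each term at x = 6:
  Term 0 contributes -1 + 0 · 6 = -1
  Term 1 contributes 6 + 1 · 6 = 12
  Term 2 contributes -4 + 2 · 6 = 8
  Term 3 contributes 0 + 3 · 6 = 18
  Term 4 contributes -2 + 4 · 6 = 22
p(6) = ⊕ of these = min[-1, 12, 8, 18, 22] = -1.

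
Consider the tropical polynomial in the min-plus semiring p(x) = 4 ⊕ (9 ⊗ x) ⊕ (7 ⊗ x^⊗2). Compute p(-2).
p(-2) = 3

A tropical monomial a ⊗ x^⊗i evaluates to a + i · x. Evaluating each term at x = -2:
  Term 0 contributes 4 + 0 · -2 = 4
  Term 1 contributes 9 + 1 · -2 = 7
  Term 2 contributes 7 + 2 · -2 = 3
p(-2) = ⊕ of these = min[4, 7, 3] = 3.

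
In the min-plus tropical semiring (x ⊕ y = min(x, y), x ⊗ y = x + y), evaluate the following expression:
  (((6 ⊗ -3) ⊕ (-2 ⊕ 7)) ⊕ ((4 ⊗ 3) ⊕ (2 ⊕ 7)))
(((6 ⊗ -3) ⊕ (-2 ⊕ 7)) ⊕ ((4 ⊗ 3) ⊕ (2 ⊕ 7))) = -2

Expand innermost to outermost. Recall ⊕ takes the minimum of its arguments and ⊗ takes their sum. Working out the expression (((6 ⊗ -3) ⊕ (-2 ⊕ 7)) ⊕ ((4 ⊗ 3) ⊕ (2 ⊕ 7))) gives -2.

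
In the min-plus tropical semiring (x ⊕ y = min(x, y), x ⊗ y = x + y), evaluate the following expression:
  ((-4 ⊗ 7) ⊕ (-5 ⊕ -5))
((-4 ⊗ 7) ⊕ (-5 ⊕ -5)) = -5

Expand innermost to outermost. Recall ⊕ takes the minimum of its arguments and ⊗ takes their sum. Working out the expression ((-4 ⊗ 7) ⊕ (-5 ⊕ -5)) gives -5.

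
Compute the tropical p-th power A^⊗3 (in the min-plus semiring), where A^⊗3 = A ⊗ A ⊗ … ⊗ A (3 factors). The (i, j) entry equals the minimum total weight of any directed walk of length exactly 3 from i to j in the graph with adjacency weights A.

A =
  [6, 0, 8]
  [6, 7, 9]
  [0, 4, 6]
A^⊗3 =
  [9, 6, 14]
  [12, 9, 15]
  [6, 6, 9]

Each entry (A^⊗3)_ij equals the minimum over all length-3 walks i = v_0 → v_1 → … → v_3 = j of Σ_t A[v_t][v_{t+1}]. For example, for (i, j) = (0, 2) we minimise over 9 possible intermediate vertex sequences; the minimum is 14, attained along the walk 0 → 1 → 0 → 2.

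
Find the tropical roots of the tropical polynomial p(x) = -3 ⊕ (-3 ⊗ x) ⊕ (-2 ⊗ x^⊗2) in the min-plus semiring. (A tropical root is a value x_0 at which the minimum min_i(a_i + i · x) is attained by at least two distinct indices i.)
Roots: {-1, 0}

Each tropical root is a break point of the lower envelope of the lines y = a_i + i · x (there are 3 lines, with slopes 0, 1, ..., 2). Only the lines that attain the minimum somewhere contribute to roots; other lines are dominated. Here the surviving (envelope) indices are i = 2, i = 1, i = 0.
Intersections between consecutive envelope lines give the roots: for adjacent envelope indices i < j the intersection is x = (a_i − a_j) / (j − i). Reading off the sorted break points: {-1, 0}.
Verification: at each break x_0, at least two indices attain the minimum of min_i(a_i + i · x_0).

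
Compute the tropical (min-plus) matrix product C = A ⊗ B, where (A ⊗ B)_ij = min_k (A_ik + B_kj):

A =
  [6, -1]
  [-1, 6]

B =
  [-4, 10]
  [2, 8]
A ⊗ B =
  [1, 7]
  [-5, 9]

Apply the min-plus product entry-by-entry:
  C[0][0] = min over k of (A[0][0] + B[0][0] = 6 + -4 = 2, A[0][1] + B[1][0] = -1 + 2 = 1) = 1 (attained at k = 1)
  C[0][1] = min over k of (A[0][0] + B[0][1] = 6 + 10 = 16, A[0][1] + B[1][1] = -1 + 8 = 7) = 7 (attained at k = 1)
  C[1][0] = min over k of (A[1][0] + B[0][0] = -1 + -4 = -5, A[1][1] + B[1][0] = 6 + 2 = 8) = -5 (attained at k = 0)
  C[1][1] = min over k of (A[1][0] + B[0][1] = -1 + 10 = 9, A[1][1] + B[1][1] = 6 + 8 = 14) = 9 (attained at k = 0)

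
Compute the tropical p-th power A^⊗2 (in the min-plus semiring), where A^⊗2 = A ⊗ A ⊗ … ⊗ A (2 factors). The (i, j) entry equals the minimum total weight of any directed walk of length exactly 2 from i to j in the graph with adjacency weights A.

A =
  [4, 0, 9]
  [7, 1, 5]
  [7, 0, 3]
A^⊗2 =
  [7, 1, 5]
  [8, 2, 6]
  [7, 1, 5]

Each entry (A^⊗2)_ij equals the minimum over all length-2 walks i = v_0 → v_1 → … → v_2 = j of Σ_t A[v_t][v_{t+1}]. For example, for (i, j) = (0, 2) we minimise over 3 possible intermediate vertex sequences; the minimum is 5, attained along the walk 0 → 1 → 2.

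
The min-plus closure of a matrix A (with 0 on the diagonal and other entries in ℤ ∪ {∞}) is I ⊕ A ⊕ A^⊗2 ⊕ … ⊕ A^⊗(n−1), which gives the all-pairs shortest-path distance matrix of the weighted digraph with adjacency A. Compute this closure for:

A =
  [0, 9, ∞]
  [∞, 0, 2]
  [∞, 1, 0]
Closure =
  [0, 9, 11]
  [∞, 0, 2]
  [∞, 1, 0]

This is the Floyd-Warshall all-pairs shortest-path computation. For each intermediate vertex k = 0, 1, …, 2, update dist[i][j] ← min(dist[i][j], dist[i][k] + dist[k][j]). The final matrix gives, for each (i, j), the minimum total weight of any directed path from i to j (possibly empty when i = j).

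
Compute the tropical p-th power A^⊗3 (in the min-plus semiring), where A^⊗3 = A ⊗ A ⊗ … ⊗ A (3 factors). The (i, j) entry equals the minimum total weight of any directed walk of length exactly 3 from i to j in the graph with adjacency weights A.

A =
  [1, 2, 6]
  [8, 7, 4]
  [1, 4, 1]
A^⊗3 =
  [3, 4, 7]
  [6, 7, 6]
  [3, 4, 3]

Each entry (A^⊗3)_ij equals the minimum over all length-3 walks i = v_0 → v_1 → … → v_3 = j of Σ_t A[v_t][v_{t+1}]. For example, for (i, j) = (0, 2) we minimise over 9 possible intermediate vertex sequences; the minimum is 7, attained along the walk 0 → 0 → 1 → 2.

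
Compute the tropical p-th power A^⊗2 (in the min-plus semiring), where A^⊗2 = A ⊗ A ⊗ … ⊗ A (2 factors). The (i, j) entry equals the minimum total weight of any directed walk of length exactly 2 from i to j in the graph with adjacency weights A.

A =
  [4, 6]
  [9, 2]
A^⊗2 =
  [8, 8]
  [11, 4]

Each entry (A^⊗2)_ij equals the minimum over all length-2 walks i = v_0 → v_1 → … → v_2 = j of Σ_t A[v_t][v_{t+1}]. For example, for (i, j) = (0, 1) we minimise over 2 possible intermediate vertex sequences; the minimum is 8, attained along the walk 0 → 1 → 1.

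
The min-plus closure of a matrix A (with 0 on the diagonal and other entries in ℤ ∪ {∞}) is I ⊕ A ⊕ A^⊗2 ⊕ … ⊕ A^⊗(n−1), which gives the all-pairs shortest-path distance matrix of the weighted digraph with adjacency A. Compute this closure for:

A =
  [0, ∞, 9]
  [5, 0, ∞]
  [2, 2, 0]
Closure =
  [0, 11, 9]
  [5, 0, 14]
  [2, 2, 0]

This is the Floyd-Warshall all-pairs shortest-path computation. For each intermediate vertex k = 0, 1, …, 2, update dist[i][j] ← min(dist[i][j], dist[i][k] + dist[k][j]). The final matrix gives, for each (i, j), the minimum total weight of any directed path from i to j (possibly empty when i = j).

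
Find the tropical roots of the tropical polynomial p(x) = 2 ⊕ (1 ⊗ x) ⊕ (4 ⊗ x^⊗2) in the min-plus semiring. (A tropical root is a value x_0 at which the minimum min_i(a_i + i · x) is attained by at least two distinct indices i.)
Roots: {-3, 1}

Each tropical root is a break point of the lower envelope of the lines y = a_i + i · x (there are 3 lines, with slopes 0, 1, ..., 2). Only the lines that attain the minimum somewhere contribute to roots; other lines are dominated. Here the surviving (envelope) indices are i = 2, i = 1, i = 0.
Intersections between consecutive envelope lines give the roots: for adjacent envelope indices i < j the intersection is x = (a_i − a_j) / (j − i). Reading off the sorted break points: {-3, 1}.
Verification: at each break x_0, at least two indices attain the minimum of min_i(a_i + i · x_0).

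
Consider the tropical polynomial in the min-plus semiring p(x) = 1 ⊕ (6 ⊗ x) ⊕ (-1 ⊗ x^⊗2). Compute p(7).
p(7) = 1

A tropical monomial a ⊗ x^⊗i evaluates to a + i · x. Evaluating each term at x = 7:
  Term 0 contributes 1 + 0 · 7 = 1
  Term 1 contributes 6 + 1 · 7 = 13
  Term 2 contributes -1 + 2 · 7 = 13
p(7) = ⊕ of these = min[1, 13, 13] = 1.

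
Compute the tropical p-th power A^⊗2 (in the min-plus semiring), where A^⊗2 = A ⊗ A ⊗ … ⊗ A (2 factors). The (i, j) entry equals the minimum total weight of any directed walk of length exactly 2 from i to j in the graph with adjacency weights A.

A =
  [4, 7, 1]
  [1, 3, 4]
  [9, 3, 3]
A^⊗2 =
  [8, 4, 4]
  [4, 6, 2]
  [4, 6, 6]

Each entry (A^⊗2)_ij equals the minimum over all length-2 walks i = v_0 → v_1 → … → v_2 = j of Σ_t A[v_t][v_{t+1}]. For example, for (i, j) = (0, 2) we minimise over 3 possible intermediate vertex sequences; the minimum is 4, attained along the walk 0 → 2 → 2.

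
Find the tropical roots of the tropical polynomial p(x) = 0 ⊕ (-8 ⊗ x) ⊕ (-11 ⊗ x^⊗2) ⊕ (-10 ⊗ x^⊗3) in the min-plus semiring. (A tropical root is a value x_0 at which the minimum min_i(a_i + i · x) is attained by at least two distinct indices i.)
Roots: {-1, 3, 8}

Each tropical root is a break point of the lower envelope of the lines y = a_i + i · x (there are 4 lines, with slopes 0, 1, ..., 3). Only the lines that attain the minimum somewhere contribute to roots; other lines are dominated. Here the surviving (envelope) indices are i = 3, i = 2, i = 1, i = 0.
Intersections between consecutive envelope lines give the roots: for adjacent envelope indices i < j the intersection is x = (a_i − a_j) / (j − i). Reading off the sorted break points: {-1, 3, 8}.
Verification: at each break x_0, at least two indices attain the minimum of min_i(a_i + i · x_0).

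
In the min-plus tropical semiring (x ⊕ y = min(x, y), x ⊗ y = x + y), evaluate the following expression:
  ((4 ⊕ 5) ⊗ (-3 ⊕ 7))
((4 ⊕ 5) ⊗ (-3 ⊕ 7)) = 1

Expand innermost to outermost. Recall ⊕ takes the minimum of its arguments and ⊗ takes their sum. Working out the expression ((4 ⊕ 5) ⊗ (-3 ⊕ 7)) gives 1.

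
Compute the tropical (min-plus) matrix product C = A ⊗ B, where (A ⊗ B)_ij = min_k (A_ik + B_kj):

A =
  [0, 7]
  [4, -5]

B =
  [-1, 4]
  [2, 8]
A ⊗ B =
  [-1, 4]
  [-3, 3]

Apply the min-plus product entry-by-entry:
  C[0][0] = min over k of (A[0][0] + B[0][0] = 0 + -1 = -1, A[0][1] + B[1][0] = 7 + 2 = 9) = -1 (attained at k = 0)
  C[0][1] = min over k of (A[0][0] + B[0][1] = 0 + 4 = 4, A[0][1] + B[1][1] = 7 + 8 = 15) = 4 (attained at k = 0)
  C[1][0] = min over k of (A[1][0] + B[0][0] = 4 + -1 = 3, A[1][1] + B[1][0] = -5 + 2 = -3) = -3 (attained at k = 1)
  C[1][1] = min over k of (A[1][0] + B[0][1] = 4 + 4 = 8, A[1][1] + B[1][1] = -5 + 8 = 3) = 3 (attained at k = 1)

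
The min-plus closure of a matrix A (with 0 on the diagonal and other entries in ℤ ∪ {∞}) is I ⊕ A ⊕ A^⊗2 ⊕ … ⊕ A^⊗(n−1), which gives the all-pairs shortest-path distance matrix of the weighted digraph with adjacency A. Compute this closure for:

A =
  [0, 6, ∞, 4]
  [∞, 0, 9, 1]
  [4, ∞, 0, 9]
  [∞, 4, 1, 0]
Closure =
  [0, 6, 5, 4]
  [6, 0, 2, 1]
  [4, 10, 0, 8]
  [5, 4, 1, 0]

This is the Floyd-Warshall all-pairs shortest-path computation. For each intermediate vertex k = 0, 1, …, 3, update dist[i][j] ← min(dist[i][j], dist[i][k] + dist[k][j]). The final matrix gives, for each (i, j), the minimum total weight of any directed path from i to j (possibly empty when i = j).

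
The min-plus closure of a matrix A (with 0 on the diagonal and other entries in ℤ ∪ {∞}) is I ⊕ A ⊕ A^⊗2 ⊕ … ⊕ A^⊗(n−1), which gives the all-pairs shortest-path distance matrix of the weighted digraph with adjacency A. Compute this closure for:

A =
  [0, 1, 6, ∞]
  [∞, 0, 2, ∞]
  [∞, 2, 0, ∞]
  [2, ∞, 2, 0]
Closure =
  [0, 1, 3, ∞]
  [∞, 0, 2, ∞]
  [∞, 2, 0, ∞]
  [2, 3, 2, 0]

This is the Floyd-Warshall all-pairs shortest-path computation. For each intermediate vertex k = 0, 1, …, 3, update dist[i][j] ← min(dist[i][j], dist[i][k] + dist[k][j]). The final matrix gives, for each (i, j), the minimum total weight of any directed path from i to j (possibly empty when i = j).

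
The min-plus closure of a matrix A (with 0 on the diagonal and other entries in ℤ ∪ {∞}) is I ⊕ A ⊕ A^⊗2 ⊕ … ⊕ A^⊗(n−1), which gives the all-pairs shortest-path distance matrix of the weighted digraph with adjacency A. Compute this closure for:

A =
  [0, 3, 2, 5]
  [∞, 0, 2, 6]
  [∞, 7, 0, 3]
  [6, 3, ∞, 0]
Closure =
  [0, 3, 2, 5]
  [11, 0, 2, 5]
  [9, 6, 0, 3]
  [6, 3, 5, 0]

This is the Floyd-Warshall all-pairs shortest-path computation. For each intermediate vertex k = 0, 1, …, 3, update dist[i][j] ← min(dist[i][j], dist[i][k] + dist[k][j]). The final matrix gives, for each (i, j), the minimum total weight of any directed path from i to j (possibly empty when i = j).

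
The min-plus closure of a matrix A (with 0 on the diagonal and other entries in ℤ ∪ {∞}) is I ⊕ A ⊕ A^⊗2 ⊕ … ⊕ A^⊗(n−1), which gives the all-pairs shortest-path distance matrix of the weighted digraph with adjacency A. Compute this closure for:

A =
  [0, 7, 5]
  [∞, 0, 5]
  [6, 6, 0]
Closure =
  [0, 7, 5]
  [11, 0, 5]
  [6, 6, 0]

This is the Floyd-Warshall all-pairs shortest-path computation. For each intermediate vertex k = 0, 1, …, 2, update dist[i][j] ← min(dist[i][j], dist[i][k] + dist[k][j]). The final matrix gives, for each (i, j), the minimum total weight of any directed path from i to j (possibly empty when i = j).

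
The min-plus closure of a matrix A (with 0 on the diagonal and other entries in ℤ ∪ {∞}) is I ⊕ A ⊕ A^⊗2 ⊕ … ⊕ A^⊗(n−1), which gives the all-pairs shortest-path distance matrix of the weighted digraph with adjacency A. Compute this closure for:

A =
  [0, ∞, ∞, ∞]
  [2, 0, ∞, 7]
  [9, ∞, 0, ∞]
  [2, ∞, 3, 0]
Closure =
  [0, ∞, ∞, ∞]
  [2, 0, 10, 7]
  [9, ∞, 0, ∞]
  [2, ∞, 3, 0]

This is the Floyd-Warshall all-pairs shortest-path computation. For each intermediate vertex k = 0, 1, …, 3, update dist[i][j] ← min(dist[i][j], dist[i][k] + dist[k][j]). The final matrix gives, for each (i, j), the minimum total weight of any directed path from i to j (possibly empty when i = j).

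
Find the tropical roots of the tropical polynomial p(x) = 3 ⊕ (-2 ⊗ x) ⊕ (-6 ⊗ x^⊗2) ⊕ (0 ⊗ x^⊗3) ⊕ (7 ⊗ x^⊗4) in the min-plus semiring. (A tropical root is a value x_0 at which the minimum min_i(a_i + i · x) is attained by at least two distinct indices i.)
Roots: {-7, -6, 4, 5}

Each tropical root is a break point of the lower envelope of the lines y = a_i + i · x (there are 5 lines, with slopes 0, 1, ..., 4). Only the lines that attain the minimum somewhere contribute to roots; other lines are dominated. Here the surviving (envelope) indices are i = 4, i = 3, i = 2, i = 1, i = 0.
Intersections between consecutive envelope lines give the roots: for adjacent envelope indices i < j the intersection is x = (a_i − a_j) / (j − i). Reading off the sorted break points: {-7, -6, 4, 5}.
Verification: at each break x_0, at least two indices attain the minimum of min_i(a_i + i · x_0).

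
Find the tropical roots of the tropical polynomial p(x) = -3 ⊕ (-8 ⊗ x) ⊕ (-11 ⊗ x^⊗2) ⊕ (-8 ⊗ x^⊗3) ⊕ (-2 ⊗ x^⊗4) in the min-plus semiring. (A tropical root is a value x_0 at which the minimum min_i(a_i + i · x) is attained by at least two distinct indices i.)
Roots: {-6, -3, 3, 5}

Each tropical root is a break point of the lower envelope of the lines y = a_i + i · x (there are 5 lines, with slopes 0, 1, ..., 4). Only the lines that attain the minimum somewhere contribute to roots; other lines are dominated. Here the surviving (envelope) indices are i = 4, i = 3, i = 2, i = 1, i = 0.
Intersections between consecutive envelope lines give the roots: for adjacent envelope indices i < j the intersection is x = (a_i − a_j) / (j − i). Reading off the sorted break points: {-6, -3, 3, 5}.
Verification: at each break x_0, at least two indices attain the minimum of min_i(a_i + i · x_0).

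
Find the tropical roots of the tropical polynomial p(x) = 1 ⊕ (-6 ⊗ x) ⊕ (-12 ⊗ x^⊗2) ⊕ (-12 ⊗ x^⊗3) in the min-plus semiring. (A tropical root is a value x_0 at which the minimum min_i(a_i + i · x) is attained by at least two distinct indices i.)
Roots: {0, 6, 7}

Each tropical root is a break point of the lower envelope of the lines y = a_i + i · x (there are 4 lines, with slopes 0, 1, ..., 3). Only the lines that attain the minimum somewhere contribute to roots; other lines are dominated. Here the surviving (envelope) indices are i = 3, i = 2, i = 1, i = 0.
Intersections between consecutive envelope lines give the roots: for adjacent envelope indices i < j the intersection is x = (a_i − a_j) / (j − i). Reading off the sorted break points: {0, 6, 7}.
Verification: at each break x_0, at least two indices attain the minimum of min_i(a_i + i · x_0).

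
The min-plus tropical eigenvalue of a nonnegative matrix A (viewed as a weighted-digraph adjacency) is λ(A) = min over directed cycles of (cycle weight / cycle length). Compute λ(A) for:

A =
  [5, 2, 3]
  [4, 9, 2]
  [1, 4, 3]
λ(A) = 5/3

Enumerate directed cycles and compute their means (weight / length). Sample:
  cycle 0 → 0: weight = 5, length = 1, mean = 5/1 ≈ 5.000
  cycle 1 → 1: weight = 9, length = 1, mean = 9/1 ≈ 9.000
  cycle 2 → 2: weight = 3, length = 1, mean = 3/1 ≈ 3.000
  cycle 0 → 1 → 0: weight = 6, length = 2, mean = 6/2 ≈ 3.000
  cycle 0 → 2 → 0: weight = 4, length = 2, mean = 4/2 ≈ 2.000
  cycle 1 → 0 → 1: weight = 6, length = 2, mean = 6/2 ≈ 3.000
Minimum mean = 1.667, attained e.g. along the cycle 0 → 1 → 2 → 0 with weight 5 and length 3. So λ(A) = 5/3 = 5/3.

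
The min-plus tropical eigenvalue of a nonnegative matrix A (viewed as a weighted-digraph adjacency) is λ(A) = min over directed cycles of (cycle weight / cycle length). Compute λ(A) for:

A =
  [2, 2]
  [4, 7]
λ(A) = 2

Enumerate directed cycles and compute their means (weight / length). Sample:
  cycle 0 → 0: weight = 2, length = 1, mean = 2/1 ≈ 2.000
  cycle 1 → 1: weight = 7, length = 1, mean = 7/1 ≈ 7.000
  cycle 0 → 1 → 0: weight = 6, length = 2, mean = 6/2 ≈ 3.000
  cycle 1 → 0 → 1: weight = 6, length = 2, mean = 6/2 ≈ 3.000
Minimum mean = 2.000, attained e.g. along the cycle 0 → 0 with weight 2 and length 1. So λ(A) = 2/1 = 2.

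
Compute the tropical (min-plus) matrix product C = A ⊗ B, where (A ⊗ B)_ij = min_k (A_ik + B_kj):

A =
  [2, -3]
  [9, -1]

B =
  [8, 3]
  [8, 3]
A ⊗ B =
  [5, 0]
  [7, 2]

Apply the min-plus product entry-by-entry:
  C[0][0] = min over k of (A[0][0] + B[0][0] = 2 + 8 = 10, A[0][1] + B[1][0] = -3 + 8 = 5) = 5 (attained at k = 1)
  C[0][1] = min over k of (A[0][0] + B[0][1] = 2 + 3 = 5, A[0][1] + B[1][1] = -3 + 3 = 0) = 0 (attained at k = 1)
  C[1][0] = min over k of (A[1][0] + B[0][0] = 9 + 8 = 17, A[1][1] + B[1][0] = -1 + 8 = 7) = 7 (attained at k = 1)
  C[1][1] = min over k of (A[1][0] + B[0][1] = 9 + 3 = 12, A[1][1] + B[1][1] = -1 + 3 = 2) = 2 (attained at k = 1)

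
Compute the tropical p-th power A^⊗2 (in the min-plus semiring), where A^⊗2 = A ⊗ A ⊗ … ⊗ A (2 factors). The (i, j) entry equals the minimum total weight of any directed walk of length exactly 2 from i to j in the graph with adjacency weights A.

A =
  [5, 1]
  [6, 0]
A^⊗2 =
  [7, 1]
  [6, 0]

Each entry (A^⊗2)_ij equals the minimum over all length-2 walks i = v_0 → v_1 → … → v_2 = j of Σ_t A[v_t][v_{t+1}]. For example, for (i, j) = (0, 1) we minimise over 2 possible intermediate vertex sequences; the minimum is 1, attained along the walk 0 → 1 → 1.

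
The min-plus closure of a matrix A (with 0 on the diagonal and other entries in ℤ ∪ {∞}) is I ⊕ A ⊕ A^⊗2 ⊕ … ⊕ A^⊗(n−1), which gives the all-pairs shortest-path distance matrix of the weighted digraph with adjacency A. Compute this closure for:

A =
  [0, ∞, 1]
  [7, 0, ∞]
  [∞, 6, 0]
Closure =
  [0, 7, 1]
  [7, 0, 8]
  [13, 6, 0]

This is the Floyd-Warshall all-pairs shortest-path computation. For each intermediate vertex k = 0, 1, …, 2, update dist[i][j] ← min(dist[i][j], dist[i][k] + dist[k][j]). The final matrix gives, for each (i, j), the minimum total weight of any directed path from i to j (possibly empty when i = j).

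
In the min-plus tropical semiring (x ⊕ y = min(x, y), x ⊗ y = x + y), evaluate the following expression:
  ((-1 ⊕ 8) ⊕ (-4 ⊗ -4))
((-1 ⊕ 8) ⊕ (-4 ⊗ -4)) = -8

Expand innermost to outermost. Recall ⊕ takes the minimum of its arguments and ⊗ takes their sum. Working out the expression ((-1 ⊕ 8) ⊕ (-4 ⊗ -4)) gives -8.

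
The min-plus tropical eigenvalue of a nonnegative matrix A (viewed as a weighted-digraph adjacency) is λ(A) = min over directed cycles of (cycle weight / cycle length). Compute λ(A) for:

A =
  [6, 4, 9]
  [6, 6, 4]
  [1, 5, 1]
λ(A) = 1

Enumerate directed cycles and compute their means (weight / length). Sample:
  cycle 0 → 0: weight = 6, length = 1, mean = 6/1 ≈ 6.000
  cycle 1 → 1: weight = 6, length = 1, mean = 6/1 ≈ 6.000
  cycle 2 → 2: weight = 1, length = 1, mean = 1/1 ≈ 1.000
  cycle 0 → 1 → 0: weight = 10, length = 2, mean = 10/2 ≈ 5.000
  cycle 0 → 2 → 0: weight = 10, length = 2, mean = 10/2 ≈ 5.000
  cycle 1 → 0 → 1: weight = 10, length = 2, mean = 10/2 ≈ 5.000
Minimum mean = 1.000, attained e.g. along the cycle 2 → 2 with weight 1 and length 1. So λ(A) = 1/1 = 1.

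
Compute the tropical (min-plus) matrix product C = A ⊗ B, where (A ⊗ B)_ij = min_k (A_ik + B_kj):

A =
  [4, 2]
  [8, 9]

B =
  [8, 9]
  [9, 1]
A ⊗ B =
  [11, 3]
  [16, 10]

Apply the min-plus product entry-by-entry:
  C[0][0] = min over k of (A[0][0] + B[0][0] = 4 + 8 = 12, A[0][1] + B[1][0] = 2 + 9 = 11) = 11 (attained at k = 1)
  C[0][1] = min over k of (A[0][0] + B[0][1] = 4 + 9 = 13, A[0][1] + B[1][1] = 2 + 1 = 3) = 3 (attained at k = 1)
  C[1][0] = min over k of (A[1][0] + B[0][0] = 8 + 8 = 16, A[1][1] + B[1][0] = 9 + 9 = 18) = 16 (attained at k = 0)
  C[1][1] = min over k of (A[1][0] + B[0][1] = 8 + 9 = 17, A[1][1] + B[1][1] = 9 + 1 = 10) = 10 (attained at k = 1)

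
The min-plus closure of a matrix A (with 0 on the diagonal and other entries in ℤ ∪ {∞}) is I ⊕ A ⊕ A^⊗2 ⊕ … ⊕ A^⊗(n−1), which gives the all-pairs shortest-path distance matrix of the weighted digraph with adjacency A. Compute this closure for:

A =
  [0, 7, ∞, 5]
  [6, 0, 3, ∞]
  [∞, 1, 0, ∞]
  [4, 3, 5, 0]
Closure =
  [0, 7, 10, 5]
  [6, 0, 3, 11]
  [7, 1, 0, 12]
  [4, 3, 5, 0]

This is the Floyd-Warshall all-pairs shortest-path computation. For each intermediate vertex k = 0, 1, …, 3, update dist[i][j] ← min(dist[i][j], dist[i][k] + dist[k][j]). The final matrix gives, for each (i, j), the minimum total weight of any directed path from i to j (possibly empty when i = j).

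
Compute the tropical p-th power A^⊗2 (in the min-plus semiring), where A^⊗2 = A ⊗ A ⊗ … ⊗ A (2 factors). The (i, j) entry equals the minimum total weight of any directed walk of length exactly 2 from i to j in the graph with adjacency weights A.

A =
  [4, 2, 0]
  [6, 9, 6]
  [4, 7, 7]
A^⊗2 =
  [4, 6, 4]
  [10, 8, 6]
  [8, 6, 4]

Each entry (A^⊗2)_ij equals the minimum over all length-2 walks i = v_0 → v_1 → … → v_2 = j of Σ_t A[v_t][v_{t+1}]. For example, for (i, j) = (0, 2) we minimise over 3 possible intermediate vertex sequences; the minimum is 4, attained along the walk 0 → 0 → 2.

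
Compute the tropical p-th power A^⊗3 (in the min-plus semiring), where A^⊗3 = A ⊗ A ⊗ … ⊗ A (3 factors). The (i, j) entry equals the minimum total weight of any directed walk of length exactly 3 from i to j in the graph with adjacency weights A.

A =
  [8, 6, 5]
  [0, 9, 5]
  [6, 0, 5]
A^⊗3 =
  [5, 10, 10]
  [5, 5, 10]
  [5, 5, 5]

Each entry (A^⊗3)_ij equals the minimum over all length-3 walks i = v_0 → v_1 → … → v_3 = j of Σ_t A[v_t][v_{t+1}]. For example, for (i, j) = (0, 2) we minimise over 9 possible intermediate vertex sequences; the minimum is 10, attained along the walk 0 → 2 → 1 → 2.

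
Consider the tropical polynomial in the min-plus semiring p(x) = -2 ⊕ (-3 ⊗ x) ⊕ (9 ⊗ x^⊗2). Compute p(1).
p(1) = -2

A tropical monomial a ⊗ x^⊗i evaluates to a + i · x. Evaluating each term at x = 1:
  Term 0 contributes -2 + 0 · 1 = -2
  Term 1 contributes -3 + 1 · 1 = -2
  Term 2 contributes 9 + 2 · 1 = 11
p(1) = ⊕ of these = min[-2, -2, 11] = -2.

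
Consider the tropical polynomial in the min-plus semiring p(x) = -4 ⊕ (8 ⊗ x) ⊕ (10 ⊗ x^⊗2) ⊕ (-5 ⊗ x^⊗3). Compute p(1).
p(1) = -4

A tropical monomial a ⊗ x^⊗i evaluates to a + i · x. Evaluating each term at x = 1:
  Term 0 contributes -4 + 0 · 1 = -4
  Term 1 contributes 8 + 1 · 1 = 9
  Term 2 contributes 10 + 2 · 1 = 12
  Term 3 contributes -5 + 3 · 1 = -2
p(1) = ⊕ of these = min[-4, 9, 12, -2] = -4.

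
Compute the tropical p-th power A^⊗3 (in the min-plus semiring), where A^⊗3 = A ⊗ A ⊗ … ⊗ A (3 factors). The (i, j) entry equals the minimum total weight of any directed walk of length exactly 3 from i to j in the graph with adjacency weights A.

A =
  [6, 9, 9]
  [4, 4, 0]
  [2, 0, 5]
A^⊗3 =
  [11, 9, 9]
  [4, 4, 0]
  [2, 0, 4]

Each entry (A^⊗3)_ij equals the minimum over all length-3 walks i = v_0 → v_1 → … → v_3 = j of Σ_t A[v_t][v_{t+1}]. For example, for (i, j) = (0, 2) we minimise over 9 possible intermediate vertex sequences; the minimum is 9, attained along the walk 0 → 2 → 1 → 2.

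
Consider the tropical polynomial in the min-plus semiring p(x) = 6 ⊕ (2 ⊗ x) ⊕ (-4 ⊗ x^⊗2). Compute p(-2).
p(-2) = -8

A tropical monomial a ⊗ x^⊗i evaluates to a + i · x. Evaluating each term at x = -2:
  Term 0 contributes 6 + 0 · -2 = 6
  Term 1 contributes 2 + 1 · -2 = 0
  Term 2 contributes -4 + 2 · -2 = -8
p(-2) = ⊕ of these = min[6, 0, -8] = -8.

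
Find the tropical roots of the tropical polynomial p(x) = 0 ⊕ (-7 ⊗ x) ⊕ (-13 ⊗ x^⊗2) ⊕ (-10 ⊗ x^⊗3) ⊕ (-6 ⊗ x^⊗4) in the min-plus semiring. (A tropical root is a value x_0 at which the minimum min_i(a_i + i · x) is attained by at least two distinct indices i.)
Roots: {-4, -3, 6, 7}

Each tropical root is a break point of the lower envelope of the lines y = a_i + i · x (there are 5 lines, with slopes 0, 1, ..., 4). Only the lines that attain the minimum somewhere contribute to roots; other lines are dominated. Here the surviving (envelope) indices are i = 4, i = 3, i = 2, i = 1, i = 0.
Intersections between consecutive envelope lines give the roots: for adjacent envelope indices i < j the intersection is x = (a_i − a_j) / (j − i). Reading off the sorted break points: {-4, -3, 6, 7}.
Verification: at each break x_0, at least two indices attain the minimum of min_i(a_i + i · x_0).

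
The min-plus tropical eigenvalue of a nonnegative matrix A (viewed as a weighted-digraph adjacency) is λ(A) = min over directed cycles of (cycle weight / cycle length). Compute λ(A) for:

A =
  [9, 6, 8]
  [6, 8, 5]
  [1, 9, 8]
λ(A) = 4

Enumerate directed cycles and compute their means (weight / length). Sample:
  cycle 0 → 0: weight = 9, length = 1, mean = 9/1 ≈ 9.000
  cycle 1 → 1: weight = 8, length = 1, mean = 8/1 ≈ 8.000
  cycle 2 → 2: weight = 8, length = 1, mean = 8/1 ≈ 8.000
  cycle 0 → 1 → 0: weight = 12, length = 2, mean = 12/2 ≈ 6.000
  cycle 0 → 2 → 0: weight = 9, length = 2, mean = 9/2 ≈ 4.500
  cycle 1 → 0 → 1: weight = 12, length = 2, mean = 12/2 ≈ 6.000
Minimum mean = 4.000, attained e.g. along the cycle 0 → 1 → 2 → 0 with weight 12 and length 3. So λ(A) = 12/3 = 4.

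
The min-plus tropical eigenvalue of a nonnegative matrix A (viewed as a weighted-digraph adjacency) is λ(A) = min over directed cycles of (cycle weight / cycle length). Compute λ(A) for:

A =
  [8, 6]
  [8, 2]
λ(A) = 2

Enumerate directed cycles and compute their means (weight / length). Sample:
  cycle 0 → 0: weight = 8, length = 1, mean = 8/1 ≈ 8.000
  cycle 1 → 1: weight = 2, length = 1, mean = 2/1 ≈ 2.000
  cycle 0 → 1 → 0: weight = 14, length = 2, mean = 14/2 ≈ 7.000
  cycle 1 → 0 → 1: weight = 14, length = 2, mean = 14/2 ≈ 7.000
Minimum mean = 2.000, attained e.g. along the cycle 1 → 1 with weight 2 and length 1. So λ(A) = 2/1 = 2.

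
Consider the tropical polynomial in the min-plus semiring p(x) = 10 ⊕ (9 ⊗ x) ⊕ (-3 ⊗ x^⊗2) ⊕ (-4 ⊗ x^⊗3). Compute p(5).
p(5) = 7

A tropical monomial a ⊗ x^⊗i evaluates to a + i · x. Evaluating each term at x = 5:
  Term 0 contributes 10 + 0 · 5 = 10
  Term 1 contributes 9 + 1 · 5 = 14
  Term 2 contributes -3 + 2 · 5 = 7
  Term 3 contributes -4 + 3 · 5 = 11
p(5) = ⊕ of these = min[10, 14, 7, 11] = 7.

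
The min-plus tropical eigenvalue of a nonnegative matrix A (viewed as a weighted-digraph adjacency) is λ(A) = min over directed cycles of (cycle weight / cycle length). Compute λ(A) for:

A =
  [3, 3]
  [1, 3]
λ(A) = 2

Enumerate directed cycles and compute their means (weight / length). Sample:
  cycle 0 → 0: weight = 3, length = 1, mean = 3/1 ≈ 3.000
  cycle 1 → 1: weight = 3, length = 1, mean = 3/1 ≈ 3.000
  cycle 0 → 1 → 0: weight = 4, length = 2, mean = 4/2 ≈ 2.000
  cycle 1 → 0 → 1: weight = 4, length = 2, mean = 4/2 ≈ 2.000
Minimum mean = 2.000, attained e.g. along the cycle 0 → 1 → 0 with weight 4 and length 2. So λ(A) = 4/2 = 2.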